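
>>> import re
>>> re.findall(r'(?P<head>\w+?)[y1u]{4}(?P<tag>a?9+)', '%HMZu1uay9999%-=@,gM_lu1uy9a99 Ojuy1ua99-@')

[('gM_l', '9'), ('Oj', 'a99')]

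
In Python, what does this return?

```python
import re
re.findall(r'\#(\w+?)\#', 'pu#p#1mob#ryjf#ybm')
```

['p', 'ryjf']

`findall` collects group 1 from each match (2 total).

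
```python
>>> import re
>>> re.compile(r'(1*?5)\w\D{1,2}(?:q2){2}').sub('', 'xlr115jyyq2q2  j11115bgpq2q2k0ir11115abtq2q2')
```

'xlr  jk0ir'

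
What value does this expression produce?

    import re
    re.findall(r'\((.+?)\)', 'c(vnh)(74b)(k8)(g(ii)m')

['vnh', '74b', 'k8', 'g(ii']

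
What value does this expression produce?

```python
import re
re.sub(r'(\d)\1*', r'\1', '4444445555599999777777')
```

'4597'

The backreference `\1` re-matches whatever the first group consumed, character for character.
Matches: at [0:6] → '444444'; at [6:11] → '55555'; at [11:16] → '99999'; at [16:22] → '777777'.
The replacement refers to a captured group, so each match is rewritten using its own captured text.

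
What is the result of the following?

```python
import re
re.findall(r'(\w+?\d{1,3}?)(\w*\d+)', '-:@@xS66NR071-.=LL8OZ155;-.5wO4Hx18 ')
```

The pattern matches one or more of a word character (lazy), then 1 to 3 of a digit (lazy) (captured); then zero or more of a word character, then one or more of a digit (captured).
Scanning left to right: at [4:13] match 'xS66NR071', groups = ('xS6', '6NR071'); at [16:24] match 'LL8OZ155', groups = ('LL8', 'OZ155'); at [27:35] match '5wO4Hx18', groups = ('5wO4', 'Hx18').
`findall` packs the 2 group values into a tuple for every match.

[('xS6', '6NR071'), ('LL8', 'OZ155'), ('5wO4', 'Hx18')]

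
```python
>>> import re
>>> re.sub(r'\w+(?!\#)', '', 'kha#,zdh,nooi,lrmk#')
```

'a#,,,k#'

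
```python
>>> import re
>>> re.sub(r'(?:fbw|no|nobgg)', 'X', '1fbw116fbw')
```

Matches: at [1:4] → 'fbw'; at [7:10] → 'fbw'.
Every occurrence is swapped for 'X'.

'1X116X'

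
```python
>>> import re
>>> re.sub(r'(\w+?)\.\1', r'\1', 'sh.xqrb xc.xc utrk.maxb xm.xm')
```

`\1` has to match the exact text group 1 already captured.
Matches: at [8:13] → 'xc.xc'; at [24:29] → 'xm.xm'.
`\1` in the replacement pulls in group 1's text for each match.

'sh.xqrb xc utrk.maxb xm'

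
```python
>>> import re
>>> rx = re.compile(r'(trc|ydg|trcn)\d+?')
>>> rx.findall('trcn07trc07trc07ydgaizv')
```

Scanning left to right: at [0:5] match 'trcn0', group 1 = 'trcn'; at [6:10] match 'trc0', group 1 = 'trc'; at [11:15] match 'trc0', group 1 = 'trc'.
With a single group, `findall` returns only what that group captured — 3 items.

['trcn', 'trc', 'trc']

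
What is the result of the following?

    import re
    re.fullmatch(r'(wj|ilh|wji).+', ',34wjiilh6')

None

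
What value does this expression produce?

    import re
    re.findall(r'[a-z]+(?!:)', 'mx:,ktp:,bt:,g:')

['m', 'kt', 'b']

Because the assertion is negative and zero-width, positions next to the forbidden text are skipped.
`findall` yields the raw match text (3 of them) because the pattern has no groups.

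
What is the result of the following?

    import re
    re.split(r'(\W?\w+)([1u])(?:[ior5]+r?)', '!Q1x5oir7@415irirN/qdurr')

['!Q1x5oir7', '@4', '1', 'N', '/qd', 'u', '']

The pattern matches optionally a non-word character, then one or more of a word character (captured); then one of [1u] (captured); then one or more of one of [ior5], then optionally the literal 'r' (non-capturing group).
Because the pattern has a capturing group, `split` also inserts each captured text between the pieces.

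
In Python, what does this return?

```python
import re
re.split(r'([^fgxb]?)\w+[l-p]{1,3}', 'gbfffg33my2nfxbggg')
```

['', '', 'fxbggg']

This matches optionally any character except [fgxb] (captured); then one or more of a word character, then 1 to 3 of a character in [l-p].
Matches to split on: at [0:12] → 'gbfffg33my2n'.
Because the pattern has a capturing group, `split` also inserts each captured text between the pieces.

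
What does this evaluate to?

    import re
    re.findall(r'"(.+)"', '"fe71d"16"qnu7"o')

['fe71d"16"qnu7']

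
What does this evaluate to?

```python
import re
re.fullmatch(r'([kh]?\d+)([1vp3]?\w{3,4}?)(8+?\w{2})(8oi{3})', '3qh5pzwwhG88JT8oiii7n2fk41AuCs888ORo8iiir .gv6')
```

For `fullmatch`, every character of the input must be accounted for by the pattern.
Here the pattern can't cover the whole string, so the call returns None.

None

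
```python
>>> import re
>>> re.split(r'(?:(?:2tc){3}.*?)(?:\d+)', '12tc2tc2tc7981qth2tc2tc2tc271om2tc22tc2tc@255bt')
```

Lazy quantifiers expand one character at a time until the remainder of the pattern can match.
Splitting on the pattern gives 3 pieces.

['1', 'qth', 'om2tc22tc2tc@255bt']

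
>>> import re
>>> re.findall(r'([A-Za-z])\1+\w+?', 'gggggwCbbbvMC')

['g', 'b']

`\1` has to match the exact text group 1 already captured.
Matches: at [0:6] match 'gggggw', group 1 = 'g'; at [7:11] match 'bbbv', group 1 = 'b'.
With a single group, `findall` returns only what that group captured — 2 items.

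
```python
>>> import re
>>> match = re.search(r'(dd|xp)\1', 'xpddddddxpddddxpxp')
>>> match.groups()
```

('dd',)

After group 1 captures some text, `\1` only succeeds where that same text appears again.
`re.search` tries every starting position until one works.
The match spans [2:6] → 'dddd'.
Captured: group 1 = 'dd'.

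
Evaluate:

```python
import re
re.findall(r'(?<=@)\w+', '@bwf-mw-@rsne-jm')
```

The `(?=…)`/`(?<=…)` assertion just peeks at neighbouring text; it doesn't advance the match position.
`findall` yields the raw match text (2 of them) because the pattern has no groups.

['bwf', 'rsne']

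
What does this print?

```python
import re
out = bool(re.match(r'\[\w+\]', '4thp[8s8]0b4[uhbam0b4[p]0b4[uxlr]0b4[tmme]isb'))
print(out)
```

`re.match` won't scan ahead — the pattern has to work from the very first character.
Here the string doesn't start with a match, so the call returns None, and `bool(None)` is False.

False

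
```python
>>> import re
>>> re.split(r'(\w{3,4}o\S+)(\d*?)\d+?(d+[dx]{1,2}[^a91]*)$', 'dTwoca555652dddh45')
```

['', 'dTwoca55565', '', 'dddh45', '']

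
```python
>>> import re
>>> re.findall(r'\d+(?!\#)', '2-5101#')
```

The negative lookahead/lookbehind blocks any match where the forbidden context is present.
Matches: at [0:1] → '2'; at [2:5] → '510'.
Since nothing is captured, `findall` lists the 2 matched substrings directly.

['2', '510']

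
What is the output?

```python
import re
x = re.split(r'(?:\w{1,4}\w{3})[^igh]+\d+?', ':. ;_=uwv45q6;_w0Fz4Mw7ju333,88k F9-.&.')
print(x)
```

[':. ;_=', '-.&.']

This matches 1 to 4 of a word character, then exactly 3 of a word character (non-capturing group); then one or more of any character except [igh], then one or more of a digit (lazy).
Matches to split on: at [6:35] → 'uwv45q6;_w0Fz4Mw7ju333,88k F9'.
Splitting on the pattern gives 2 pieces.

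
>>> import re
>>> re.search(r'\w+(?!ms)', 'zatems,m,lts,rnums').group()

The negative lookaround is zero-width — it rules out positions where the adjacent text would match, without consuming anything.
The match spans [0:6] → 'zatems'.

'zatems'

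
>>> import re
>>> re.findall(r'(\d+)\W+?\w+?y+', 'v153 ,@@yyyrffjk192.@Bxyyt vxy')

`findall` collects group 1 from each match (2 total).

['153', '192']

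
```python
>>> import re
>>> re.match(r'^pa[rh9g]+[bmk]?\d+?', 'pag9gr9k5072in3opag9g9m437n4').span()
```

(0, 9)

`re.match` won't scan ahead — the pattern has to work from the very first character.
The match spans [0:9] → 'pag9gr9k5'.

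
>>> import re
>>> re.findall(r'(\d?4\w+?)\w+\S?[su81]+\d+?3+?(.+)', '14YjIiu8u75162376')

[('14Y', '76')]

The pattern matches optionally a digit, then the literal '4', then one or more of a word character (lazy) (captured); then one or more of a word character; then optionally a non-whitespace character, then one or more of one of [su81]; then one or more of a digit (lazy), then one or more of the literal '3' (lazy); then one or more of any character (captured).
A non-greedy quantifier consumes as few characters as it can — just enough that the remainder of the pattern still matches from where it stops; whatever follows it matches normally.
Walking the string: at [0:17] match '14YjIiu8u75162376', groups = ('14Y', '76').
`findall` packs the 2 group values into a tuple for every match.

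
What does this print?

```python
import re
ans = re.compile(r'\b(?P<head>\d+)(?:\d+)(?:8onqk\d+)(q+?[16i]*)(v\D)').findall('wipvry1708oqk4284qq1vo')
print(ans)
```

[]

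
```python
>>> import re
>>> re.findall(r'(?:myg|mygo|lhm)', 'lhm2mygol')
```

['lhm', 'myg']

`|` is ordered: at each position the engine commits to the first alternative that works.
Scanning left to right: at [0:3] → 'lhm'; at [4:7] → 'myg'.
With no groups in the pattern, `findall` gives back each whole match — 2 here.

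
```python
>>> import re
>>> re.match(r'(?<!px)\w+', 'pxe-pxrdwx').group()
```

The negative lookahead/lookbehind blocks any match where the forbidden context is present.
`re.match` only tries the pattern at the start of the string.
The match spans [0:3] → 'pxe'.

'pxe'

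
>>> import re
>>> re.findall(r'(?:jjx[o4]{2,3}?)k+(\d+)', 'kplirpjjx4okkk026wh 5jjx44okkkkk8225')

['026', '8225']

This matches the literal 'jjx', then 2 to 3 of one of [o4] (lazy) (non-capturing group); then one or more of a literal 'k'; then one or more of a digit (captured).
Walking the string: at [6:17] match 'jjx4okkk026', group 1 = '026'; at [21:36] match 'jjx44okkkkk8225', group 1 = '8225'.
`findall` collects group 1 from each match (2 total).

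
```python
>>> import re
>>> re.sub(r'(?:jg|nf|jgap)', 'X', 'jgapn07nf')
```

Branches in `(...|...)` are attempted left-to-right; the first branch that allows the whole pattern to succeed is taken.
Matches: at [0:2] → 'jg'; at [7:9] → 'nf'.
Every occurrence is swapped for 'X'.

'Xapn07X'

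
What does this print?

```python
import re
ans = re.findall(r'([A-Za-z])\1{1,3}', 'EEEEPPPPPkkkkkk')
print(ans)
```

After group 1 captures some text, `\1` only succeeds where that same text appears again.
Scanning left to right: at [0:4] match 'EEEE', group 1 = 'E'; at [4:8] match 'PPPP', group 1 = 'P'; at [9:13] match 'kkkk', group 1 = 'k'; at [13:15] match 'kk', group 1 = 'k'.
`findall` collects group 1 from each match (4 total).

['E', 'P', 'k', 'k']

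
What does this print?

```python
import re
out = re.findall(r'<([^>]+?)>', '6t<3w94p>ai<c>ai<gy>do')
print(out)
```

One capturing group, so `findall` returns just the captured substring from each match — 3 in all.

['3w94p', 'c', 'gy']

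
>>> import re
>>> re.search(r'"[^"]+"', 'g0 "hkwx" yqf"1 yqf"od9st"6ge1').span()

`re.search` tries every starting position until one works.
The match spans [3:9] → '"hkwx"'.

(3, 9)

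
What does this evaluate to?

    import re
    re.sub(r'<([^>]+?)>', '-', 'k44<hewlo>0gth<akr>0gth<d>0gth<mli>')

`sub` substitutes '-' at each match site.

'k44-0gth-0gth-0gth-'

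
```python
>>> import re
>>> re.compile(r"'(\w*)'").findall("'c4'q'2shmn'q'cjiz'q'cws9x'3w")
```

['c4', '2shmn', 'cjiz', 'cws9x']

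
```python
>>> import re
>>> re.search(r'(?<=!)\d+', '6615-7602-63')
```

The positive lookaround only admits positions where the adjacent text matches; those characters stay outside the span.
Unlike `match`, `search` isn't anchored — it looks for the pattern anywhere in the string.
Here no position works, so the call returns None.

None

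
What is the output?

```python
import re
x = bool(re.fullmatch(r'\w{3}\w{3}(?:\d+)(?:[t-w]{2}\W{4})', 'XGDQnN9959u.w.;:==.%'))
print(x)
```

False

The pattern matches exactly 3 of a word character, then exactly 3 of a word character; then one or more of a digit (non-capturing group); then exactly 2 of a character in [t-w], then exactly 4 of a non-word character (non-capturing group).
For `fullmatch`, every character of the input must be accounted for by the pattern.
Here the string isn't matched end-to-end, so the call returns None, and `bool(None)` is False.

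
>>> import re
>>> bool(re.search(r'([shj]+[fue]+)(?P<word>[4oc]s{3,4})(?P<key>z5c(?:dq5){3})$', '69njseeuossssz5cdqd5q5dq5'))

Here nothing in the string fits, so the call returns None, and `bool(None)` is False.

False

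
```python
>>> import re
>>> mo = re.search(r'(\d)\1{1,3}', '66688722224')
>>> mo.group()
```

A backreference is literal: `\1` must see the identical characters the first group matched.
`search` walks the string left to right and returns the first match it finds.
The match spans [0:3] → '666'.
Captured: group 1 = '6'.

'666'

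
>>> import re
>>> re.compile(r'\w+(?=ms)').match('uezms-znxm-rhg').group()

'uez'

With `match`, the pattern is implicitly anchored at the beginning.
The match spans [0:3] → 'uez'.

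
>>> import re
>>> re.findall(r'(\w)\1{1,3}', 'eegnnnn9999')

['e', 'n', '9']

A backreference is literal: `\1` must see the identical characters the first group matched.
Scanning left to right: at [0:2] match 'ee', group 1 = 'e'; at [3:7] match 'nnnn', group 1 = 'n'; at [7:11] match '9999', group 1 = '9'.
`findall` collects group 1 from each match (3 total).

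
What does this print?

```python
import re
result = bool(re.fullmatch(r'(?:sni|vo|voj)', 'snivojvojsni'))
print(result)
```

`re.fullmatch` requires the pattern to consume the entire string.
Here the pattern can't cover the whole string, so the call returns None, and `bool(None)` is False.

False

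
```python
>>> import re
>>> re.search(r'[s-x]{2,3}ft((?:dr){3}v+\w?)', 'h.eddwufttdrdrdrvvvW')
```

None

The pattern matches 2 to 3 of a character in [s-x], then the literal 'ft'; then the literal 'dr' repeated 3 times, then one or more of a literal 'v', then optionally a word character (captured).
`search` walks the string left to right and returns the first match it finds.
Here the pattern never matches, so the call returns None.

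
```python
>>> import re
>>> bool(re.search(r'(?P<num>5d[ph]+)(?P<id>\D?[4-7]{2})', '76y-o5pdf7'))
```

False

Pattern: the literal '5d', then one or more of one of [ph] (captured as 'num'); then optionally a non-digit, then exactly 2 of a character in [4-7] (captured as 'id').
Unlike `match`, `search` isn't anchored — it looks for the pattern anywhere in the string.
Here nothing in the string fits, so the call returns None, and `bool(None)` is False.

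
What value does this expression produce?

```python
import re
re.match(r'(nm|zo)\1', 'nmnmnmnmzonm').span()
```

The backreference `\1` re-matches whatever the first group consumed, character for character.
`re.match` won't scan ahead — the pattern has to work from the very first character.
The match spans [0:4] → 'nmnm'.
Captured: group 1 = 'nm'.

(0, 4)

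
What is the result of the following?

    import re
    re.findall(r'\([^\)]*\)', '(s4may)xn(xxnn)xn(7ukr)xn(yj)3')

['(s4may)', '(xxnn)', '(7ukr)', '(yj)']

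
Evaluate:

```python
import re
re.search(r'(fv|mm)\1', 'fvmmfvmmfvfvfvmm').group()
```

'fvfv'

`\1` has to match the exact text group 1 already captured.
`re.search` scans for the first position where the pattern succeeds.
The match spans [8:12] → 'fvfv'.
Captured: group 1 = 'fv'.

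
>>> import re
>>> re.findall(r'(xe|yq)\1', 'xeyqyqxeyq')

['yq']

`\1` has to match the exact text group 1 already captured.
Scanning left to right: at [2:6] match 'yqyq', group 1 = 'yq'.
Because there's exactly one group, `findall` drops the full match and keeps group 1 from the one hit.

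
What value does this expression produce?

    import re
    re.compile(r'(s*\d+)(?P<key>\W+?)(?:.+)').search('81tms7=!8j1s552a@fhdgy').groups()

The match spans [4:22] → 's7=!8j1s552a@fhdgy'.
Captured: group 1 = 's7', group 2 = '='.

('s7', '=')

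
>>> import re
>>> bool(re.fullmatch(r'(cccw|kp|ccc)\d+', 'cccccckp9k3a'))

False

`fullmatch` succeeds only if the pattern covers the string from start to end.
Here there's no way to consume every character, so the call returns None, and `bool(None)` is False.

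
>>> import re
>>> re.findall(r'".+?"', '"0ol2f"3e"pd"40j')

['"0ol2f"', '"pd"']

A non-greedy quantifier consumes as few characters as it can — just enough that the remainder of the pattern still matches from where it stops; whatever follows it matches normally.
Matches: at [0:7] → '"0ol2f"'; at [9:13] → '"pd"'.
`findall` yields the raw match text (2 of them) because the pattern has no groups.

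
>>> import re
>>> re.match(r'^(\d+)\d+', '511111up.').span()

(0, 6)

This matches anchored at the start of the string; then one or more of a digit (captured); then one or more of a digit.
`re.match` only tries the pattern at the start of the string.
The match spans [0:6] → '511111'.
Captured: group 1 = '51111'.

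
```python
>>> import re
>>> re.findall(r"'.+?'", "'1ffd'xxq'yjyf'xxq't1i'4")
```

["'1ffd'", "'yjyf'", "'t1i'"]

Matches: at [0:6] → "'1ffd'"; at [9:15] → "'yjyf'"; at [18:23] → "'t1i'".
With no groups in the pattern, `findall` gives back each whole match — 3 here.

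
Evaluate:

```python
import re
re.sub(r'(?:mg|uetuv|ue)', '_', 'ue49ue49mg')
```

Matches: at [0:2] → 'ue'; at [4:6] → 'ue'; at [8:10] → 'mg'.
Each match is replaced by '_'.

'_49_49_'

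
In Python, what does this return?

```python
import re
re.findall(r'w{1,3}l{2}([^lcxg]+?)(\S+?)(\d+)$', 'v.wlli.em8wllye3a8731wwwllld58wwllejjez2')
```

[('i', '.em8wllye3a8731wwwllld58wwllejjez', '2')]

This matches 1 to 3 of the literal 'w', then exactly 2 of a literal 'l'; then one or more of any character except [lcxg] (lazy) (captured); then one or more of a non-whitespace character (lazy) (captured); then one or more of a digit (captured); then anchored at the end.
A non-greedy quantifier consumes as few characters as it can — just enough that the remainder of the pattern still matches from where it stops; whatever follows it matches normally.
Scanning left to right: at [2:40] match 'wlli.em8wllye3a8731wwwllld58wwllejjez2', groups = ('i', '.em8wllye3a8731wwwllld58wwllejjez', '2').
`findall` packs the 3 group values into a tuple for every match.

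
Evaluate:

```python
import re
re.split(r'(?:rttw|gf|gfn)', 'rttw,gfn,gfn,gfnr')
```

['', ',', 'n,', 'n,', 'nr']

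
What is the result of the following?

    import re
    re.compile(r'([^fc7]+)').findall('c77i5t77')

['i5t']

Because there's exactly one group, `findall` drops the full match and keeps group 1 from the one hit.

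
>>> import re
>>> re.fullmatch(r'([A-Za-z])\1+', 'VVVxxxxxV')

None

After group 1 captures some text, `\1` only succeeds where that same text appears again.
For `fullmatch`, every character of the input must be accounted for by the pattern.
Here the pattern can't cover the whole string, so the call returns None.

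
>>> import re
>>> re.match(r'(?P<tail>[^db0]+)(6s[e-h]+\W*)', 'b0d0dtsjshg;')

This matches one or more of any character except [db0] (captured as 'tail'); then the literal '6s', then one or more of a character in [e-h], then zero or more of a non-word character (captured).
With `match`, the pattern is implicitly anchored at the beginning.
Here the string doesn't start with a match, so the call returns None.

None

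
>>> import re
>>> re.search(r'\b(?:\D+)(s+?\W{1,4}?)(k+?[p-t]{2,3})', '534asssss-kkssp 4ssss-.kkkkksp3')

Here no position works, so the call returns None.

None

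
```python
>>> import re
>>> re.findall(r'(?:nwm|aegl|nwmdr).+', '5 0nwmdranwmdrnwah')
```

Scanning left to right: at [3:18] → 'nwmdranwmdrnwah'.
Since nothing is captured, `findall` lists the 1 matched substring directly.

['nwmdranwmdrnwah']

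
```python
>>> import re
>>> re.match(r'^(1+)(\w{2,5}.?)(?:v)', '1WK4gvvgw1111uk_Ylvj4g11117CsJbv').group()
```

'1WK4gvv'

`match` is anchored at position 0; if the pattern doesn't fit there, it returns None.
The match spans [0:7] → '1WK4gvv'.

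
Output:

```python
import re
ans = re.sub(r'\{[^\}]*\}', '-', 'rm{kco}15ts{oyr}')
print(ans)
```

rm-15ts-

`sub` substitutes '-' at each match site.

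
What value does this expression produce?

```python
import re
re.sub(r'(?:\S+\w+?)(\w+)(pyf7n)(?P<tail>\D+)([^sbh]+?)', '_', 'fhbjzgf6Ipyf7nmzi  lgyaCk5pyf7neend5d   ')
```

'_pyf7neend5d   '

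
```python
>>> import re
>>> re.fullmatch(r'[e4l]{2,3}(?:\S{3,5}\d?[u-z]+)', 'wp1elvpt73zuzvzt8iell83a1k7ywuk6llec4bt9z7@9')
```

None

`fullmatch` succeeds only if the pattern covers the string from start to end.
Here there's no way to consume every character, so the call returns None.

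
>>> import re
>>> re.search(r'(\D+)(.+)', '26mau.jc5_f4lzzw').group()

Pattern: one or more of a non-digit (captured); then one or more of any character (captured).
`re.search` tries every starting position until one works.
The match spans [2:16] → 'mau.jc5_f4lzzw'.
Captured: group 1 = 'mau.jc', group 2 = '5_f4lzzw'.

'mau.jc5_f4lzzw'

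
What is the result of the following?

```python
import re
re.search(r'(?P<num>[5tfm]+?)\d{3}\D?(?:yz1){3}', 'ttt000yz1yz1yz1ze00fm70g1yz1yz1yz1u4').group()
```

'ttt000yz1yz1yz1'

Pattern: one or more of one of [5tfm] (lazy) (captured as 'num'); then exactly 3 of a digit, then optionally a non-digit, then the literal 'yz1' repeated 3 times.
`search` walks the string left to right and returns the first match it finds.
The match spans [0:15] → 'ttt000yz1yz1yz1'.
Captured: group 1 = 'ttt'.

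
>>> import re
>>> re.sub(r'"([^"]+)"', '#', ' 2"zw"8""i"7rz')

Matches: at [2:6] → '"zw"'; at [8:11] → '"i"'.
Every occurrence is swapped for '#'.

' 2#8"#7rz'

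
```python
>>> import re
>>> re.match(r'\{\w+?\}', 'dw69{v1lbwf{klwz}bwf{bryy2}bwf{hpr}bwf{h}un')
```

None

With `match`, the pattern is implicitly anchored at the beginning.
Here position 0 doesn't satisfy it, so the call returns None.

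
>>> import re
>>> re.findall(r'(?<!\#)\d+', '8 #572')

['8', '72']

The negative lookaround is zero-width — it rules out positions where the adjacent text would match, without consuming anything.
Walking the string: at [0:1] → '8'; at [4:6] → '72'.
`findall` yields the raw match text (2 of them) because the pattern has no groups.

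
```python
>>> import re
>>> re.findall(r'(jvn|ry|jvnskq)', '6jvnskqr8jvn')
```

`|` is ordered: at each position the engine commits to the first alternative that works.
Matches: at [1:4] match 'jvn', group 1 = 'jvn'; at [9:12] match 'jvn', group 1 = 'jvn'.
`findall` collects group 1 from each match (2 total).

['jvn', 'jvn']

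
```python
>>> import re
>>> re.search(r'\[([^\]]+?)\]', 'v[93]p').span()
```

(1, 5)

The match spans [1:5] → '[93]'.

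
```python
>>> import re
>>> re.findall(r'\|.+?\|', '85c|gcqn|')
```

['|gcqn|']

Matches: at [3:9] → '|gcqn|'.
With no groups in the pattern, `findall` gives back each whole match — 1 here.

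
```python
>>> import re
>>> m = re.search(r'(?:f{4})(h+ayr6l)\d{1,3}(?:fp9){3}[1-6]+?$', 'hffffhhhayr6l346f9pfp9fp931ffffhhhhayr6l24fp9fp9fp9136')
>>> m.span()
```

(27, 54)

This matches exactly 4 of a literal 'f' (non-capturing group); then one or more of a literal 'h', then the literal 'ayr', then the literal '6l' (captured); then 1 to 3 of a digit, then the literal 'fp9' repeated 3 times; then one or more of a character in [1-6] (lazy); then anchored at the end.
Unlike `match`, `search` isn't anchored — it looks for the pattern anywhere in the string.
The match spans [27:54] → 'ffffhhhhayr6l24fp9fp9fp9136'.
Captured: group 1 = 'hhhhayr6l'.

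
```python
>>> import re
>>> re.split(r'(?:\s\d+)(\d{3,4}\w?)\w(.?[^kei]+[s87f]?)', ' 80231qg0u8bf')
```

['', '231q', '0u8bf', '']

The pattern matches whitespace, then one or more of a digit (non-capturing group); then 3 to 4 of a digit, then optionally a word character (captured); then a word character; then optionally any character, then one or more of any character except [kei], then optionally one of [s87f] (captured).
`re.split` interleaves the captured-group text with the surrounding fragments.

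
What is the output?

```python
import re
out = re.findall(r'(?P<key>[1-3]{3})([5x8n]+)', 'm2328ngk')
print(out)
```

[('232', '8n')]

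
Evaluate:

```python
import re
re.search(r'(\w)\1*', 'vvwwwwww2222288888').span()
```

(0, 2)

`\1` has to match the exact text group 1 already captured.
The match spans [0:2] → 'vv'.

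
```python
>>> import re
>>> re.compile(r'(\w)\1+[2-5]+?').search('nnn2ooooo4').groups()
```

`\1` has to match the exact text group 1 already captured.
`re.search` scans for the first position where the pattern succeeds.
The match spans [0:4] → 'nnn2'.
Captured: group 1 = 'n'.

('n',)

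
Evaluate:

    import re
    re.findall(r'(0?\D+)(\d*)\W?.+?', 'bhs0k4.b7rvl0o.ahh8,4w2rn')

The pattern matches optionally a literal '0', then one or more of a non-digit (captured); then zero or more of a digit (captured); then optionally a non-word character, then one or more of any character (lazy).
A non-greedy quantifier consumes as few characters as it can — just enough that the remainder of the pattern still matches from where it stops; whatever follows it matches normally.
Walking the string: at [0:5] match 'bhs0k', groups = ('bhs', '0'); at [6:10] match '.b7r', groups = ('.b', '7'); at [10:14] match 'vl0o', groups = ('vl', '0'); at [14:21] match '.ahh8,4', groups = ('.ahh', '8'); at [21:24] match 'w2r', groups = ('w', '2').
Multiple groups make `findall` return tuples — one 2-tuple for each match.

[('bhs', '0'), ('.b', '7'), ('vl', '0'), ('.ahh', '8'), ('w', '2')]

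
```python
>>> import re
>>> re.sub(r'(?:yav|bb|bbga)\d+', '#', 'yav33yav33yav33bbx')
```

'###bbx'

Matches: at [0:5] → 'yav33'; at [5:10] → 'yav33'; at [10:15] → 'yav33'.
Each match is replaced by '#'.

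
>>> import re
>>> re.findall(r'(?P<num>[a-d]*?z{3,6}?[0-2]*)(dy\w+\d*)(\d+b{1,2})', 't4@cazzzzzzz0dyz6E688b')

The pattern matches zero or more of a character in [a-d] (lazy), then 3 to 6 of a literal 'z' (lazy), then zero or more of a character in [0-2] (captured as 'num'); then the literal 'dy', then one or more of a word character, then zero or more of a digit (captured); then one or more of a digit, then 1 to 2 of a literal 'b' (captured).
Scanning left to right: at [6:22] match 'zzzzzz0dyz6E688b', groups = ('zzzzzz0', 'dyz6E68', '8b').
Multiple groups make `findall` return tuples — one 3-tuple for the one match.

[('zzzzzz0', 'dyz6E68', '8b')]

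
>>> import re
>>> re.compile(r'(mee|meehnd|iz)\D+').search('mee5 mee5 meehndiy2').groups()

The match spans [10:18] → 'meehndiy'.
Captured: group 1 = 'mee'.

('mee',)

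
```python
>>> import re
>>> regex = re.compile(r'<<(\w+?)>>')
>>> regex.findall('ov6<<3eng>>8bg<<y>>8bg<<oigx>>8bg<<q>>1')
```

Matches: at [3:11] match '<<3eng>>', group 1 = '3eng'; at [14:19] match '<<y>>', group 1 = 'y'; at [22:30] match '<<oigx>>', group 1 = 'oigx'; at [33:38] match '<<q>>', group 1 = 'q'.
With a single group, `findall` returns only what that group captured — 4 items.

['3eng', 'y', 'oigx', 'q']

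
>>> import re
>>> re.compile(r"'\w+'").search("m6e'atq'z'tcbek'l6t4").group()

"'atq'"

The match spans [3:8] → "'atq'".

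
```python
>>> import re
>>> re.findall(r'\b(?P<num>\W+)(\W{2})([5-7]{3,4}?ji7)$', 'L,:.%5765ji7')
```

[(',:', '.%', '5765ji7')]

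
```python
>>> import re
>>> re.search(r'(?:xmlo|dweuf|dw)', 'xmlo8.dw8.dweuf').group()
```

The match spans [0:4] → 'xmlo'.

'xmlo'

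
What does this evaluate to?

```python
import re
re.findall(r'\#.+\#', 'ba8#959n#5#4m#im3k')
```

['#959n#5#4m#']

`findall` yields the raw match text (1 of them) because the pattern has no groups.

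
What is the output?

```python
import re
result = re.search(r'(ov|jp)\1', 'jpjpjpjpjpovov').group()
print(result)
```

jpjp

The backreference `\1` re-matches whatever the first group consumed, character for character.
The match spans [0:4] → 'jpjp'.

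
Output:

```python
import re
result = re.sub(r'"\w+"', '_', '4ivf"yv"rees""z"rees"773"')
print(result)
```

4ivf_rees"_rees_

Matches: at [4:8] → '"yv"'; at [13:16] → '"z"'; at [20:25] → '"773"'.
Every occurrence is swapped for '_'.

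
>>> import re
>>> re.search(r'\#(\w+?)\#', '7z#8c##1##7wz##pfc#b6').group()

The match spans [2:6] → '#8c#'.

'#8c#'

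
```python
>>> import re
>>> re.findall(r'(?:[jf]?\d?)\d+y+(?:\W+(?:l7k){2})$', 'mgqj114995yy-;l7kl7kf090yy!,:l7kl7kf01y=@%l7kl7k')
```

['f01y=@%l7kl7k']

The pattern matches optionally one of [jf], then optionally a digit (non-capturing group); then one or more of a digit, then one or more of a literal 'y'; then one or more of a non-word character, then the literal 'l7k' repeated 2 times (non-capturing group); then anchored at the end.
Walking the string: at [35:48] → 'f01y=@%l7kl7k'.
`findall` yields the raw match text (1 of them) because the pattern has no groups.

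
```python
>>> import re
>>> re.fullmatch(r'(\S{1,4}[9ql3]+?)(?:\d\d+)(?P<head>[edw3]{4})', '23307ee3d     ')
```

None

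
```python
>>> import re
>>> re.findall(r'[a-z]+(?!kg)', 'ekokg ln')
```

The negative lookahead/lookbehind blocks any match where the forbidden context is present.
Matches: at [0:5] → 'ekokg'; at [6:8] → 'ln'.
No capturing groups, so `findall` returns the 2 full match strings.

['ekokg', 'ln']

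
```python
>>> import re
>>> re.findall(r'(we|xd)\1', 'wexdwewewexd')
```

['we']

`\1` has to match the exact text group 1 already captured.
Walking the string: at [4:8] match 'wewe', group 1 = 'we'.
One capturing group, so `findall` returns just the captured substring from the one match — 1 in all.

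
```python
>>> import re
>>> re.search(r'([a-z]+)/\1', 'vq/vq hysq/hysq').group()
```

'vq/vq'

The backreference `\1` re-matches whatever the first group consumed, character for character.
`re.search` tries every starting position until one works.
The match spans [0:5] → 'vq/vq'.
Captured: group 1 = 'vq'.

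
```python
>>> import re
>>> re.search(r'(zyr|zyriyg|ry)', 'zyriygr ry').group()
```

Alternation isn't longest-match — the leftmost alternative that fits at this position is chosen.
The match spans [0:3] → 'zyr'.

'zyr'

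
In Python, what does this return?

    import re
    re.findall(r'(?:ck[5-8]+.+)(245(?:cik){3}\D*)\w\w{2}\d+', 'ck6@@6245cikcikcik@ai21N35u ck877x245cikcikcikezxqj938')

['245cikcikcikezxq']

Pattern: the literal 'ck', then one or more of a character in [5-8], then one or more of any character (non-capturing group); then the literal '245', then the literal 'cik' repeated 3 times, then zero or more of a non-digit (captured); then a word character, then exactly 2 of a word character, then one or more of a digit.
With a single group, `findall` returns only what that group captured — 1 item.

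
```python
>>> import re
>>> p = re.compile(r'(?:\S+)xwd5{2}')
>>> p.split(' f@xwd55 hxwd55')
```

The string is cut at each match, leaving 3 pieces.

[' ', ' ', '']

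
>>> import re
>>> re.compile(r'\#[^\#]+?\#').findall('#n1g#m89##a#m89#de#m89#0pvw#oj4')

['#n1g#', '#a#', '#de#', '#0pvw#']

No capturing groups, so `findall` returns the 4 full match strings.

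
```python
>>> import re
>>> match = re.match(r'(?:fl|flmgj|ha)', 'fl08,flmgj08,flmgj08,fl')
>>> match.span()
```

`re.match` only tries the pattern at the start of the string.
The match spans [0:2] → 'fl'.

(0, 2)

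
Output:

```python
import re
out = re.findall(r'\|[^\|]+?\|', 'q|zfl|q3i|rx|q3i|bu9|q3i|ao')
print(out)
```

['|zfl|', '|rx|', '|bu9|']

Walking the string: at [1:6] → '|zfl|'; at [9:13] → '|rx|'; at [16:21] → '|bu9|'.
With no groups in the pattern, `findall` gives back each whole match — 3 here.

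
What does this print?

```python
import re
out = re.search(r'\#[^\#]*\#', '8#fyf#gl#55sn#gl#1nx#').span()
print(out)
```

Unlike `match`, `search` isn't anchored — it looks for the pattern anywhere in the string.
The match spans [1:6] → '#fyf#'.

(1, 6)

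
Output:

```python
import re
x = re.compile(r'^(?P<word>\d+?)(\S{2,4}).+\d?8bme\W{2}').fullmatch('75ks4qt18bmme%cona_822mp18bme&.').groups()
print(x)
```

This matches anchored at the start of the string; then one or more of a digit (lazy) (captured as 'word'); then 2 to 4 of a non-whitespace character (captured); then one or more of any character; then optionally a digit, then the literal '8b'; then the literal 'me', then exactly 2 of a non-word character.
A non-greedy quantifier consumes as few characters as it can — just enough that the remainder of the pattern still matches from where it stops; whatever follows it matches normally.
`re.fullmatch` requires the pattern to consume the entire string.
The match spans [0:31] → '75ks4qt18bmme%cona_822mp18bme&.'.
Captured: group 1 = '7', group 2 = '5ks4'.

('7', '5ks4')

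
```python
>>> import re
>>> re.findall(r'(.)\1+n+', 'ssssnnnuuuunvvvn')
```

['s', 'u', 'v']

A backreference is literal: `\1` must see the identical characters the first group matched.
Scanning left to right: at [0:7] match 'ssssnnn', group 1 = 's'; at [7:12] match 'uuuun', group 1 = 'u'; at [12:16] match 'vvvn', group 1 = 'v'.
With a single group, `findall` returns only what that group captured — 3 items.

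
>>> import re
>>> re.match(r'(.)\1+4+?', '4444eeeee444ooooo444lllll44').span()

`\1` has to match the exact text group 1 already captured.
`re.match` only tries the pattern at the start of the string.
The match spans [0:4] → '4444'.
Captured: group 1 = '4'.

(0, 4)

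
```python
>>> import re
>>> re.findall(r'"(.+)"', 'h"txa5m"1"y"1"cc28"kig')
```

`findall` collects group 1 from the one match (1 total).

['txa5m"1"y"1"cc28']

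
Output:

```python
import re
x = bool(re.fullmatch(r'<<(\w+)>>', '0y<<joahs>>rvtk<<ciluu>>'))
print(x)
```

For `fullmatch`, every character of the input must be accounted for by the pattern.
Here the string isn't matched end-to-end, so the call returns None, and `bool(None)` is False.

False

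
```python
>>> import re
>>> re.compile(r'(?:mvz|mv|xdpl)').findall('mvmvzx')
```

Branches in `(...|...)` are attempted left-to-right; the first branch that allows the whole pattern to succeed is taken.
No capturing groups, so `findall` returns the 2 full match strings.

['mv', 'mvz']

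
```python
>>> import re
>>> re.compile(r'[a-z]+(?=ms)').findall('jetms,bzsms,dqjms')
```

Lookahead/lookbehind check context without consuming it, so the matched span excludes the asserted characters.
Scanning left to right: at [0:3] → 'jet'; at [6:9] → 'bzs'; at [12:15] → 'dqj'.
With no groups in the pattern, `findall` gives back each whole match — 3 here.

['jet', 'bzs', 'dqj']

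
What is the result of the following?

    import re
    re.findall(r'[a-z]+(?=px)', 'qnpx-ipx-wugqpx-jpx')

The positive lookaround only admits positions where the adjacent text matches; those characters stay outside the span.
Scanning left to right: at [0:2] → 'qn'; at [5:6] → 'i'; at [9:13] → 'wugq'; at [16:17] → 'j'.
No capturing groups, so `findall` returns the 4 full match strings.

['qn', 'i', 'wugq', 'j']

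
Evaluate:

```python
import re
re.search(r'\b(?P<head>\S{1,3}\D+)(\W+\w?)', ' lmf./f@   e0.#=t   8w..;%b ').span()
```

Pattern: a word boundary (`\b`, zero-width); then 1 to 3 of a non-whitespace character, then one or more of a non-digit (captured as 'head'); then one or more of a non-word character, then optionally a word character (captured).
Unlike `match`, `search` isn't anchored — it looks for the pattern anywhere in the string.
The match spans [1:12] → 'lmf./f@   e'.
Captured: group 1 = 'lmf./f@  ', group 2 = ' e'.

(1, 12)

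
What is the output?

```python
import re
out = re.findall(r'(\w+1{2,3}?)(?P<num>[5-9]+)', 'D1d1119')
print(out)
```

[('D1d111', '9')]

Pattern: one or more of a word character, then 2 to 3 of the literal '1' (lazy) (captured); then one or more of a character in [5-9] (captured as 'num').
Walking the string: at [0:7] match 'D1d1119', groups = ('D1d111', '9').
2 groups means the one result is a tuple of 2 captured strings — 1 here.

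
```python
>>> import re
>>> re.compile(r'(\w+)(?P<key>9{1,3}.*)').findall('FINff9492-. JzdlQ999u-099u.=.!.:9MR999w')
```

[('FINff94', '92-. JzdlQ999u-099u.=.!.:9MR999w')]

This matches one or more of a word character (captured); then 1 to 3 of the literal '9', then zero or more of any character (captured as 'key').
Scanning left to right: at [0:39] match 'FINff9492-. JzdlQ999u-099u.=.!.:9MR999w', groups = ('FINff94', '92-. JzdlQ999u-099u.=.!.:9MR999w').
With 2 capturing groups, `findall` returns a 2-tuple per match.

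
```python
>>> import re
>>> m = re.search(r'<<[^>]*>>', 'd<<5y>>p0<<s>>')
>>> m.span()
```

Unlike `match`, `search` isn't anchored — it looks for the pattern anywhere in the string.
The match spans [1:7] → '<<5y>>'.

(1, 7)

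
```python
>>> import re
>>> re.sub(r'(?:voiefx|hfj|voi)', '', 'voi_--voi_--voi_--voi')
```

'_--_--_--'

Every occurrence is swapped for ''.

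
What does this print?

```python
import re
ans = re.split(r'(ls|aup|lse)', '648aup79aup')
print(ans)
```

Matches to split on: at [3:6] → 'aup'; at [8:11] → 'aup'.
Because the pattern has a capturing group, `split` also inserts each captured text between the pieces.

['648', 'aup', '79', 'aup', '']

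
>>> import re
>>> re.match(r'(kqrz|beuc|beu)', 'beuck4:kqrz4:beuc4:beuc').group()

'beuc'

`re.match` won't scan ahead — the pattern has to work from the very first character.
The match spans [0:4] → 'beuc'.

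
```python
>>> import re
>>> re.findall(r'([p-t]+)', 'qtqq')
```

One capturing group, so `findall` returns just the captured substring from the one match — 1 in all.

['qtqq']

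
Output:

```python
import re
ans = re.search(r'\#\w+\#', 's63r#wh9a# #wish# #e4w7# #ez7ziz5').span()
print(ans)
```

`search` walks the string left to right and returns the first match it finds.
The match spans [4:10] → '#wh9a#'.

(4, 10)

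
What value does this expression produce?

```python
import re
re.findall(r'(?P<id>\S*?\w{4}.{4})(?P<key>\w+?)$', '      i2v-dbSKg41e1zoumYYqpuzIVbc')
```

Because the quantifier is non-greedy, it stops expanding at the earliest point where the rest of the pattern can succeed.
With 2 capturing groups, `findall` returns a 2-tuple per match.

[('i2v-dbSKg41e', '1zoumYYqpuzIVbc')]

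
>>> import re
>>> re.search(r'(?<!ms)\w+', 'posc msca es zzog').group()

'posc'

`(?!…)`/`(?<!…)` only lets a position through if the neighbouring text does NOT match; no characters are consumed.
Unlike `match`, `search` isn't anchored — it looks for the pattern anywhere in the string.
The match spans [0:4] → 'posc'.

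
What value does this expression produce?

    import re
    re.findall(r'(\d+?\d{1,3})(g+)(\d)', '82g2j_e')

[('82', 'g', '2')]

With 3 capturing groups, `findall` returns a 3-tuple per match.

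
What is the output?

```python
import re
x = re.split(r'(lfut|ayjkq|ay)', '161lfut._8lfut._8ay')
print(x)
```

['161', 'lfut', '._8', 'lfut', '._8', 'ay', '']

The group in the pattern means `split` returns the separators' captures alongside the pieces.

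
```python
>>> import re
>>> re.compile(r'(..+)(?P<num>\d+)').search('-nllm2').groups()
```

Pattern: any character, then one or more of any character (captured); then one or more of a digit (captured as 'num').
`re.search` tries every starting position until one works.
The match spans [0:6] → '-nllm2'.
Captured: group 1 = '-nllm', group 2 = '2'.

('-nllm', '2')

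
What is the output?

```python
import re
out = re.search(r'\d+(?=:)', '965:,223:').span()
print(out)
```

(0, 3)

The lookaround is zero-width — it requires the adjacent text to match without consuming it, so the asserted text isn't part of the match.
Unlike `match`, `search` isn't anchored — it looks for the pattern anywhere in the string.
The match spans [0:3] → '965'.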